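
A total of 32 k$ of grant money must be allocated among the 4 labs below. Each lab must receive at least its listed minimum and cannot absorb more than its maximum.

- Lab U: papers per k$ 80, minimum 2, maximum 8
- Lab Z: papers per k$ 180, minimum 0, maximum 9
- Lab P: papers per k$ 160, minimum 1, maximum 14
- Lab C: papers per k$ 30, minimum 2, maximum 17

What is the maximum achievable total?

Meeting every minimum uses 2+0+1+2 = 5 k$, leaving 27.
Rank by papers per k$: Lab Z 180 > Lab P 160 > Lab U 80 > Lab C 30.
Give Lab Z 9 more to hit its cap of 9 — 18 left.
Lab P takes 13 more to reach its cap of 14 — 5 left.
Lab U has room for 6 more but only 5 remain, so it gets 7.
Total = 80×7 + 180×9 + 160×14 + 30×2 = 4480.

4480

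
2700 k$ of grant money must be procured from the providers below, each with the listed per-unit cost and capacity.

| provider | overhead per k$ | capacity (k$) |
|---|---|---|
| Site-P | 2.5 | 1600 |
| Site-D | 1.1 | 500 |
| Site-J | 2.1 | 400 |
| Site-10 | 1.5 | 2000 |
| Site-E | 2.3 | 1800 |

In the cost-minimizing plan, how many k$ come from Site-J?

Fill from the cheapest provider first.
Site-D (1.1): use full 500 → 2200 k$ to go.
Site-10 (1.5): use full 2000 → 200 k$ to go.
Site-J at 2.1: take 200 of its 400 → requirement met.
Site-E, Site-P: unused.

200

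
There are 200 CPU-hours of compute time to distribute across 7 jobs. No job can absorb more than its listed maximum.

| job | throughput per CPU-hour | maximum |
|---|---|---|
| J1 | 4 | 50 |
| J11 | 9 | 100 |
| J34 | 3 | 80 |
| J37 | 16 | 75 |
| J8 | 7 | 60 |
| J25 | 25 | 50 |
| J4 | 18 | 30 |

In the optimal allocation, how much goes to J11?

45

Highest throughput per CPU-hour first: J25 25 > J4 18 > J37 16 > J11 9 > J8 7 > J1 4 > J34 3.
J25: +50 to 50 (cap) ; 150 left.
J4: +30 to 30 (cap) ; 120 left.
Give J37 75 to hit its cap of 75 ; 45 left.
J11 has room for 100 but only 45 remain, so it gets 45.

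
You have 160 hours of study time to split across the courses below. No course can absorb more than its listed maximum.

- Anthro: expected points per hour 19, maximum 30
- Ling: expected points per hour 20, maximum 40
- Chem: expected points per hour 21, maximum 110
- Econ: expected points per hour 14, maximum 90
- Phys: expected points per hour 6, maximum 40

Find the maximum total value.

3300

Order the courses by expected points per hour: Chem 21 > Ling 20 > Anthro 19 > Econ 14 > Phys 6.
Chem: +110 to 110 (cap) — 50 left.
Ling: +40 to 40 (cap) — 10 left.
Only 10 left; Anthro takes them to reach 10.
Total = 19×10 + 20×40 + 21×110 = 3300.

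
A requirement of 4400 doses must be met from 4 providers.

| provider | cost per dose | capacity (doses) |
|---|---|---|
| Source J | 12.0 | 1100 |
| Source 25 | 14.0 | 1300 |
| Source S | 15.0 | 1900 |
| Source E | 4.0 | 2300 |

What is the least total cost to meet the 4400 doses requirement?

Fill from the cheapest provider first.
Source E at 4.0: take all 2300 doses — 2100 still needed.
Source J at 12.0: take all 1100 doses — 1000 still needed.
Source 25 at 14.0: take 1000 of its 1300 — requirement met.
Source S: unused.
Cost = 2300×4.0 + 1100×12.0 + 1000×14.0 = 36400.

36400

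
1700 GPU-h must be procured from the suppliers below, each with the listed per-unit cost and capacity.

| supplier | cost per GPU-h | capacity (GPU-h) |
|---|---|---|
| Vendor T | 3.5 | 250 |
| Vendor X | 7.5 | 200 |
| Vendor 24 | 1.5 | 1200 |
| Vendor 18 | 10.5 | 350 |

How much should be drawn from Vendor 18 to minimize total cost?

50

Use suppliers in increasing cost order.
Vendor 24 at 1.5: take all 1200 GPU-h → 500 still needed.
Take 250 from Vendor T at 3.5 → need 250 more.
Take 200 from Vendor X at 7.5 → need 50 more.
Take 50 from Vendor 18 at 10.5 to finish.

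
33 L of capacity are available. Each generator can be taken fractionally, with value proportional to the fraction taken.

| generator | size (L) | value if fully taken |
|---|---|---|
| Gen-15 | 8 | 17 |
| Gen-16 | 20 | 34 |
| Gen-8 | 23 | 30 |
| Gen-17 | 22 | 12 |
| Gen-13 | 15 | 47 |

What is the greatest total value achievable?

81

Sort by value density: Gen-13 47/15≈3.13, Gen-15 17/8≈2.12, Gen-16 34/20≈1.7, Gen-8 30/23≈1.3, Gen-17 12/22≈0.545.
All 15 L of Gen-13 fit (value 47) → 18 remain.
All 8 L of Gen-15 fit (value 17) → 10 remain.
Only 10 L remain; take 10/20 of Gen-16 for value 34×10/20 = 17.
Total value = 81.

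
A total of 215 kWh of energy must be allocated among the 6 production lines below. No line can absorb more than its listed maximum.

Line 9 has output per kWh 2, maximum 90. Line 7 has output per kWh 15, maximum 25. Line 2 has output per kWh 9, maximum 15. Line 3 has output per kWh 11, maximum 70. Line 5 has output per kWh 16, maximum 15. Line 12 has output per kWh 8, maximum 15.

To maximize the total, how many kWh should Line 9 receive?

75

Rank by output per kWh: Line 5 16 > Line 7 15 > Line 3 11 > Line 2 9 > Line 12 8 > Line 9 2.
Line 5 takes 15 to reach its cap of 15 ; 200 left.
Give Line 7 25 to hit its cap of 25 ; 175 left.
Line 3: +70 to 70 (cap) ; 105 left.
Line 2 takes 15 to reach its cap of 15 ; 90 left.
Line 12: +15 to 15 (cap) ; 75 left.
Only 75 left; Line 9 takes them to reach 75.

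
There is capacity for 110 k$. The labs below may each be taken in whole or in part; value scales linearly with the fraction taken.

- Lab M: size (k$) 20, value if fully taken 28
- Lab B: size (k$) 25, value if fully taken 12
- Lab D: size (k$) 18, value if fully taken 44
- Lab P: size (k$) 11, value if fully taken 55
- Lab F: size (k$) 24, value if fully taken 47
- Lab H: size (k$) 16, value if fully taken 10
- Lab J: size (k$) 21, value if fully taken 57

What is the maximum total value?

Rank by value-to-size ratio: Lab P 55/11≈5, Lab J 57/21≈2.71, Lab D 44/18≈2.44, Lab F 47/24≈1.96, Lab M 28/20≈1.4, Lab H 10/16≈0.625, Lab B 12/25≈0.48.
Lab P: take in full, 11 k$ for value 55 ; 99 left.
Lab J: take in full, 21 k$ for value 57 ; 78 left.
Lab D: take in full, 18 k$ for value 44 ; 60 left.
Lab F: take in full, 24 k$ for value 47 ; 36 left.
Lab M: take in full, 20 k$ for value 28 ; 16 left.
Take all of Lab H (16 k$, value 10) ; 0 k$ left.
Total value = 241.

241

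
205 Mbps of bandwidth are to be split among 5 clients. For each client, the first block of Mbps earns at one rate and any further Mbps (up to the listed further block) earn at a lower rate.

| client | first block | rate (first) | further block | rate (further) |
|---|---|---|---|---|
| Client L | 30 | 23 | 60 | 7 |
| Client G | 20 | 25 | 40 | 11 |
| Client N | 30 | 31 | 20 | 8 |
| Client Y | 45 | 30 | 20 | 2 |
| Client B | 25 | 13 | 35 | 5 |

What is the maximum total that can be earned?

Order all 10 blocks by rate: Client N/T1 31 > Client Y/T1 30 > Client G/T1 25 > Client L/T1 23 > Client B/T1 13 > Client G/T2 11 > Client N/T2 8 > Client L/T2 7 > Client B/T2 5 > Client Y/T2 2.
Fill Client N T1 block (30 at 31) ; 175 left.
Fill Client Y T1 block (45 at 30) ; 130 left.
Fill Client G T1 block (20 at 25) ; 110 left.
Fill Client L T1 block (30 at 23) ; 80 left.
Client B/T1 (13): +25 ; 55 left.
Client G/T2 (11): +40 ; 15 left.
Client N T2 at 8: only 15 left, fill 15.
Total = 31×30 + 30×45 + 25×20 + 23×30 + 13×25 + 11×40 + 8×15 = 4355.

4355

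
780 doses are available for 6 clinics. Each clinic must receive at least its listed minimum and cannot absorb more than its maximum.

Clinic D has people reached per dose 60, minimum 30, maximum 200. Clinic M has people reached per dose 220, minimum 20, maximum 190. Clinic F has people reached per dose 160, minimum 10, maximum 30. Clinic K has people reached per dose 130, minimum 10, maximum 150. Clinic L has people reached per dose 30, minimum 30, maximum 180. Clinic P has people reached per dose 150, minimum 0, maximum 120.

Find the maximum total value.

98800

Meeting every minimum uses 30+20+10+10+30+0 = 100 doses, leaving 680.
Highest people reached per dose first: Clinic M 220 > Clinic F 160 > Clinic P 150 > Clinic K 130 > Clinic D 60 > Clinic L 30.
Clinic M takes 170 more to reach its cap of 190 — 510 left.
Clinic F: +20 to 30 (cap) — 490 left.
Clinic P: +120 to 120 (cap) — 370 left.
Clinic K takes 140 more to reach its cap of 150 — 230 left.
Give Clinic D 170 more to hit its cap of 200 — 60 left.
Clinic L: +60 (room for 150) → 90. Pool exhausted.
Total = 60×200 + 220×190 + 160×30 + 130×150 + 30×90 + 150×120 = 98800.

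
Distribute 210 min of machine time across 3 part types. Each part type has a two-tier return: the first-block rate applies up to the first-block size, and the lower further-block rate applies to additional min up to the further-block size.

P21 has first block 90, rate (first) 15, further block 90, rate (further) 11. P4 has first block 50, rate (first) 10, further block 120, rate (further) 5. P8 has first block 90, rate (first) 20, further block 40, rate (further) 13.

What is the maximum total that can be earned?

Order all 6 blocks by rate: P8/tier1 20 > P21/tier1 15 > P8/tier2 13 > P21/tier2 11 > P4/tier1 10 > P4/tier2 5.
P8/tier1 (20): +90 → 120 left.
P21 tier1 at 15: fill all 90 → 30 left.
P8 tier2 at 13: only 30 left, fill 30.
Total = 20×90 + 15×90 + 13×30 = 3540.

3540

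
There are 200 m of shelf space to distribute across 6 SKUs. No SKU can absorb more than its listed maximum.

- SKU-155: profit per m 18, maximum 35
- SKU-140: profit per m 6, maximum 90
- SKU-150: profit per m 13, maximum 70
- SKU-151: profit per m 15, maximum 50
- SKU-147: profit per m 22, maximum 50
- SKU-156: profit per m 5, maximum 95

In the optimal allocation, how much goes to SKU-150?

65

Order the SKUs by profit per m: SKU-147 22 > SKU-155 18 > SKU-151 15 > SKU-150 13 > SKU-140 6 > SKU-156 5.
Give SKU-147 50 to hit its cap of 50 — 150 left.
SKU-155: +35 to 35 (cap) — 115 left.
SKU-151 takes 50 to reach its cap of 50 — 65 left.
Only 65 left; SKU-150 takes them to reach 65.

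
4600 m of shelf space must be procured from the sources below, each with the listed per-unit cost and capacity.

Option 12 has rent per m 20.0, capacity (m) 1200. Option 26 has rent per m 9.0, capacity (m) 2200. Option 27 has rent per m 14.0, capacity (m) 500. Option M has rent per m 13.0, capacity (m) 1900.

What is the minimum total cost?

51500

Use sources in increasing cost order.
Take 2200 from Option 26 at 9.0 → need 2400 more.
Option M at 13.0: take all 1900 m → 500 still needed.
Option 27 at 14.0: take all 500 m → 0 still needed.
Option 12: unused.
Cost = 2200×9.0 + 1900×13.0 + 500×14.0 = 51500.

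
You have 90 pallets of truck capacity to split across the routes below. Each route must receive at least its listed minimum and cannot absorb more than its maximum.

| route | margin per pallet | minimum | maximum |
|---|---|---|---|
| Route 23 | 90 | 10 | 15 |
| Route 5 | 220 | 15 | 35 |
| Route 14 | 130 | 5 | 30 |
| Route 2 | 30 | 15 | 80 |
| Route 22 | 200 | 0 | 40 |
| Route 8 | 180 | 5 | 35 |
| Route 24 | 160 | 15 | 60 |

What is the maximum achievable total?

Meeting every minimum uses 10+15+5+15+0+5+15 = 65 pallets, leaving 25.
Order the routes by margin per pallet: Route 5 220 > Route 22 200 > Route 8 180 > Route 24 160 > Route 14 130 > Route 23 90 > Route 2 30.
Route 5 takes 20 more to reach its cap of 35 — 5 left.
Only 5 left; Route 22 takes them to reach 5.
Total = 90×10 + 220×35 + 130×5 + 30×15 + 200×5 + 180×5 + 160×15 = 14000.

14000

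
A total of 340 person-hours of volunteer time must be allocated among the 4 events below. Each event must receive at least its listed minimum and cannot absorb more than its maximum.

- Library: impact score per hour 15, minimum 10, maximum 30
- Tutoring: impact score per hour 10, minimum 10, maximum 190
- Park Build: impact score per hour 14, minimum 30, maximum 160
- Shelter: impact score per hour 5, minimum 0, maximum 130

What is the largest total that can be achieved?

4190

Meeting every minimum uses 10+10+30+0 = 50 person-hours, leaving 290.
Order the events by impact score per hour: Library 15 > Park Build 14 > Tutoring 10 > Shelter 5.
Library: +20 to 30 (cap) — 270 left.
Give Park Build 130 more to hit its cap of 160 — 140 left.
Only 140 left; Tutoring takes them to reach 150.
Total = 15×30 + 10×150 + 14×160 = 4190.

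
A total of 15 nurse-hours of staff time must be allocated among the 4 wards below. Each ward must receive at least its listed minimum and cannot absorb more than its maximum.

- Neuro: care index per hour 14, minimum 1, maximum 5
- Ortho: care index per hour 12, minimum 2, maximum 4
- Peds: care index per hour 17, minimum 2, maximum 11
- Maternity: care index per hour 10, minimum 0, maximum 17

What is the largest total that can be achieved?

239

Meeting every minimum uses 1+2+2+0 = 5 nurse-hours, leaving 10.
Order the wards by care index per hour: Peds 17 > Neuro 14 > Ortho 12 > Maternity 10.
Give Peds 9 more to hit its cap of 11 → 1 left.
Neuro has room for 4 more but only 1 remain, so it gets 2.
Total = 14×2 + 12×2 + 17×11 = 239.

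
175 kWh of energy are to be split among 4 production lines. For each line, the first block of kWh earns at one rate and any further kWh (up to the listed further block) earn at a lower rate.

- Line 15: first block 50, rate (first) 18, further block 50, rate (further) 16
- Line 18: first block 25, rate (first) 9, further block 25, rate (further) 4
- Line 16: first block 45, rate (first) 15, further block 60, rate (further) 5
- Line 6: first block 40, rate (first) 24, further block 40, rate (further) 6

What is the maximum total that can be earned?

3185

Order all 8 blocks by rate: Line 6/tier1 24 > Line 15/tier1 18 > Line 15/tier2 16 > Line 16/tier1 15 > Line 18/tier1 9 > Line 6/tier2 6 > Line 16/tier2 5 > Line 18/tier2 4.
Line 6 tier1 at 24: fill all 40 → 135 left.
Line 15 tier1 at 18: fill all 50 → 85 left.
Line 15 tier2 at 16: fill all 50 → 35 left.
Line 16 tier1 at 15: only 35 left, fill 35.
Total = 24×40 + 18×50 + 16×50 + 15×35 = 3185.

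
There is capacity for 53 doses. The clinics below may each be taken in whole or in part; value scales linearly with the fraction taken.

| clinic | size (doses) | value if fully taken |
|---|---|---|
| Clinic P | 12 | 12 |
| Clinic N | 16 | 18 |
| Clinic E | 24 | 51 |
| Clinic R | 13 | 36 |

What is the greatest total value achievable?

Rank by value-to-size ratio: Clinic R 36/13≈2.77, Clinic E 51/24≈2.12, Clinic N 18/16≈1.12, Clinic P 12/12≈1.
All 13 doses of Clinic R fit (value 36) → 40 remain.
Clinic E: take in full, 24 doses for value 51 → 16 left.
All 16 doses of Clinic N fit (value 18) → 0 remain.
Total value = 105.

105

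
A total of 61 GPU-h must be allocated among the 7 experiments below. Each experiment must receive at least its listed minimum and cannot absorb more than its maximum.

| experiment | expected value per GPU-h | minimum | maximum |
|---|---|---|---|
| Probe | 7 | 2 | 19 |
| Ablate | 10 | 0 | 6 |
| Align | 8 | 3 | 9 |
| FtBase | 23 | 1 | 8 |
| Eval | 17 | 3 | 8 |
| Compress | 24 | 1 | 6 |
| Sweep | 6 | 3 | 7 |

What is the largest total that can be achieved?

Meeting every minimum uses 2+0+3+1+3+1+3 = 13 GPU-h, leaving 48.
Rank by expected value per GPU-h: Compress 24 > FtBase 23 > Eval 17 > Ablate 10 > Align 8 > Probe 7 > Sweep 6.
Compress takes 5 more to reach its cap of 6 → 43 left.
FtBase: +7 to 8 (cap) → 36 left.
Give Eval 5 more to hit its cap of 8 → 31 left.
Give Ablate 6 more to hit its cap of 6 → 25 left.
Give Align 6 more to hit its cap of 9 → 19 left.
Probe takes 17 more to reach its cap of 19 → 2 left.
Only 2 left; Sweep takes them to reach 5.
Total = 7×19 + 10×6 + 8×9 + 23×8 + 17×8 + 24×6 + 6×5 = 759.

759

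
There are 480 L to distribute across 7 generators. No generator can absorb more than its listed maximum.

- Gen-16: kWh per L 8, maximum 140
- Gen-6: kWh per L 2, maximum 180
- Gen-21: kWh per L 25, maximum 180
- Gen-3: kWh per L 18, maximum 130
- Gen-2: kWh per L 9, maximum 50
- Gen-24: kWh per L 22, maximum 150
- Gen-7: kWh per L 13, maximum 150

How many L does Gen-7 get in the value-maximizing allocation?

Highest kWh per L first: Gen-21 25 > Gen-24 22 > Gen-3 18 > Gen-7 13 > Gen-2 9 > Gen-16 8 > Gen-6 2.
Gen-21 takes 180 to reach its cap of 180 — 300 left.
Gen-24 takes 150 to reach its cap of 150 — 150 left.
Gen-3: +130 to 130 (cap) — 20 left.
Only 20 left; Gen-7 takes them to reach 20.

20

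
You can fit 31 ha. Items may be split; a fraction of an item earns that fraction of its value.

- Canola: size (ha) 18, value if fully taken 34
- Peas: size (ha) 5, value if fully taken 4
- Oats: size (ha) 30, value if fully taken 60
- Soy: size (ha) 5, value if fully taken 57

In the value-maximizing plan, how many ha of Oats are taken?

26

Sort by value density: Soy 57/5≈11.4, Oats 60/30≈2, Canola 34/18≈1.89, Peas 4/5≈0.8.
All 5 ha of Soy fit (value 57) → 26 remain.
26 ha left: a 26/30 share of Oats gives 60×26/30 = 52.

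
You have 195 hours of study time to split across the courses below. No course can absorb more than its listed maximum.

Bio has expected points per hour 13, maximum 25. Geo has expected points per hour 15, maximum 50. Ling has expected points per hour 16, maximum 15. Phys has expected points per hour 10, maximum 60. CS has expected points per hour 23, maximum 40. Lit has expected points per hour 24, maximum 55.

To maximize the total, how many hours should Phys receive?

10

Rank by expected points per hour: Lit 24 > CS 23 > Ling 16 > Geo 15 > Bio 13 > Phys 10.
Give Lit 55 to hit its cap of 55 ; 140 left.
CS: +40 to 40 (cap) ; 100 left.
Ling takes 15 to reach its cap of 15 ; 85 left.
Give Geo 50 to hit its cap of 50 ; 35 left.
Give Bio 25 to hit its cap of 25 ; 10 left.
Only 10 left; Phys takes them to reach 10.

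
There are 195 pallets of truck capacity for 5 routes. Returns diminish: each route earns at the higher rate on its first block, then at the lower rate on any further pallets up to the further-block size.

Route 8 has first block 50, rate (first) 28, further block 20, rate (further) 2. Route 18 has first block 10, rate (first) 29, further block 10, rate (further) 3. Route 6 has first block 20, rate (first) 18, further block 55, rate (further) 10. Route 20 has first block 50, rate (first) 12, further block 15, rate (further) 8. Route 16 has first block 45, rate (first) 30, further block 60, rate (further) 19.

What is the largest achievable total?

4660

Rank every tier by rate: Route 16/first 30 > Route 18/first 29 > Route 8/first 28 > Route 16/second 19 > Route 6/first 18 > Route 20/first 12 > Route 6/second 10 > Route 20/second 8 > Route 18/second 3 > Route 8/second 2.
Route 16/first (30): +45 — 150 left.
Route 18/first (29): +10 — 140 left.
Route 8/first (28): +50 — 90 left.
Route 16 second at 19: fill all 60 — 30 left.
Route 6/first (18): +20 — 10 left.
10 remain; put them into Route 20 first at 12.
Total = 30×45 + 29×10 + 28×50 + 19×60 + 18×20 + 12×10 = 4660.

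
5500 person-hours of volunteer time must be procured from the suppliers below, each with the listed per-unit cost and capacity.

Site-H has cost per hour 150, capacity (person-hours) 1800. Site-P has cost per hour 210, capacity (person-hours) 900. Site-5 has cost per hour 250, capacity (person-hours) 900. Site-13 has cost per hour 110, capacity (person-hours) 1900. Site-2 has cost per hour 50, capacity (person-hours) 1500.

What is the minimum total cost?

Use suppliers in increasing cost order.
Site-2 at 50: take all 1500 person-hours → 4000 still needed.
Take 1900 from Site-13 at 110 → need 2100 more.
Site-H at 150: take all 1800 person-hours → 300 still needed.
Take 300 from Site-P at 210 to finish.
Site-5: unused.
Cost = 1500×50 + 1900×110 + 1800×150 + 300×210 = 617000.

617000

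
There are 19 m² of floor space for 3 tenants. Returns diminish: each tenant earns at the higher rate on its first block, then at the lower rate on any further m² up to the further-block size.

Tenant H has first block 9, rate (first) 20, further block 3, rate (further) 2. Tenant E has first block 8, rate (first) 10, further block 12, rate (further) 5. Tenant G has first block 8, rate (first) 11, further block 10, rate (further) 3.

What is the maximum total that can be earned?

288

Rank every tier by rate: Tenant H/tier1 20 > Tenant G/tier1 11 > Tenant E/tier1 10 > Tenant E/tier2 5 > Tenant G/tier2 3 > Tenant H/tier2 2.
Tenant H/tier1 (20): +9 — 10 left.
Fill Tenant G tier1 block (8 at 11) — 2 left.
Tenant E tier1 at 10: only 2 left, fill 2.
Total = 20×9 + 11×8 + 10×2 = 288.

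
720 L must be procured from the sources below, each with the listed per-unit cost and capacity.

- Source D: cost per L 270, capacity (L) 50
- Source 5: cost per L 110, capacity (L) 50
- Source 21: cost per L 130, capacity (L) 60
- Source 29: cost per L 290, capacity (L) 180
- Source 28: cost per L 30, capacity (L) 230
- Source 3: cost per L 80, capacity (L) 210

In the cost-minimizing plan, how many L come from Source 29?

120

Use sources in increasing cost order.
Source 28 at 30: take all 230 L — 490 still needed.
Take 210 from Source 3 at 80 — need 280 more.
Source 5 at 110: take all 50 L — 230 still needed.
Take 60 from Source 21 at 130 — need 170 more.
Take 50 from Source D at 270 — need 120 more.
Source 29 at 290: take 120 of its 180 — requirement met.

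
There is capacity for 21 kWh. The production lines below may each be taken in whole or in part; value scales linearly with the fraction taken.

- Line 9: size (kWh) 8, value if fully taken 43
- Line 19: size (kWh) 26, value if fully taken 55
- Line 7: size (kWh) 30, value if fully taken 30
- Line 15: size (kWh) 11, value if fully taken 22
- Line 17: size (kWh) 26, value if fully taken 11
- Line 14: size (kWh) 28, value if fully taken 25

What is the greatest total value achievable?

Sort by value density: Line 9 43/8≈5.38, Line 19 55/26≈2.12, Line 15 22/11≈2, Line 7 30/30≈1, Line 14 25/28≈0.893, Line 17 11/26≈0.423.
Line 9: take in full, 8 kWh for value 43 — 13 left.
13 kWh left: a 13/26 share of Line 19 gives 55×13/26 = 27.5.
Total value = 70.5.

70.5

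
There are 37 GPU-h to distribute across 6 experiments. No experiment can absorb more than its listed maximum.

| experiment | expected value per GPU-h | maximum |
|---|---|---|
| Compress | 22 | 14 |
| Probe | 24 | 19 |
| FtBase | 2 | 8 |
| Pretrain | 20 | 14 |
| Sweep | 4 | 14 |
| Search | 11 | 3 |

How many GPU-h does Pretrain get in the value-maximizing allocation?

Highest expected value per GPU-h first: Probe 24 > Compress 22 > Pretrain 20 > Search 11 > Sweep 4 > FtBase 2.
Probe takes 19 to reach its cap of 19 — 18 left.
Compress: +14 to 14 (cap) — 4 left.
Only 4 left; Pretrain takes them to reach 4.

4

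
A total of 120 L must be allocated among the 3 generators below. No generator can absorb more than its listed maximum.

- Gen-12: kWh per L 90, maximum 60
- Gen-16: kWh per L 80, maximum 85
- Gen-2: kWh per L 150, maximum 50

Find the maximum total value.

Order the generators by kWh per L: Gen-2 150 > Gen-12 90 > Gen-16 80.
Gen-2: +50 to 50 (cap) → 70 left.
Give Gen-12 60 to hit its cap of 60 → 10 left.
Only 10 left; Gen-16 takes them to reach 10.
Total = 90×60 + 80×10 + 150×50 = 13700.

13700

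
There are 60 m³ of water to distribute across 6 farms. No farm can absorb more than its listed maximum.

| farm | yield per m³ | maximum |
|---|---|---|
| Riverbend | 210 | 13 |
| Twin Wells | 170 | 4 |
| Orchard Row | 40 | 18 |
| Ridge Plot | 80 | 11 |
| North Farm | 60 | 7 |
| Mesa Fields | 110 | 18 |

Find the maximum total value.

6970

Order the farms by yield per m³: Riverbend 210 > Twin Wells 170 > Mesa Fields 110 > Ridge Plot 80 > North Farm 60 > Orchard Row 40.
Riverbend takes 13 to reach its cap of 13 → 47 left.
Twin Wells: +4 to 4 (cap) → 43 left.
Give Mesa Fields 18 to hit its cap of 18 → 25 left.
Ridge Plot: +11 to 11 (cap) → 14 left.
North Farm: +7 to 7 (cap) → 7 left.
Only 7 left; Orchard Row takes them to reach 7.
Total = 210×13 + 170×4 + 40×7 + 80×11 + 60×7 + 110×18 = 6970.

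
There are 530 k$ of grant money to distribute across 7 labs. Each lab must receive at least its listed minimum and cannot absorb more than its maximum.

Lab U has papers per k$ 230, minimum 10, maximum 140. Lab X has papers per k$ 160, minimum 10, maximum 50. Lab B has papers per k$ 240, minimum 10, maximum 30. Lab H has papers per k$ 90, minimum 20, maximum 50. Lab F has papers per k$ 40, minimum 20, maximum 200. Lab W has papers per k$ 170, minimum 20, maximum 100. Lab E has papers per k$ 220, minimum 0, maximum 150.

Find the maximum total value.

101800

Meeting every minimum uses 10+10+10+20+20+20+0 = 90 k$, leaving 440.
Highest papers per k$ first: Lab B 240 > Lab U 230 > Lab E 220 > Lab W 170 > Lab X 160 > Lab H 90 > Lab F 40.
Give Lab B 20 more to hit its cap of 30 — 420 left.
Lab U: +130 to 140 (cap) — 290 left.
Give Lab E 150 more to hit its cap of 150 — 140 left.
Give Lab W 80 more to hit its cap of 100 — 60 left.
Give Lab X 40 more to hit its cap of 50 — 20 left.
Only 20 left; Lab H takes them to reach 40.
Total = 230×140 + 160×50 + 240×30 + 90×40 + 40×20 + 170×100 + 220×150 = 101800.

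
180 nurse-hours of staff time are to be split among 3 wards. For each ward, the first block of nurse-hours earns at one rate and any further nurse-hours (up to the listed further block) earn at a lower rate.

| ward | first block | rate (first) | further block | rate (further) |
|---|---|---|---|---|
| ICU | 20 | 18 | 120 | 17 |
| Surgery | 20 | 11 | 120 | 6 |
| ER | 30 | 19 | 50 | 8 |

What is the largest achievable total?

Rank every tier by rate: ER/tier1 19 > ICU/tier1 18 > ICU/tier2 17 > Surgery/tier1 11 > ER/tier2 8 > Surgery/tier2 6.
Fill ER tier1 block (30 at 19) — 150 left.
ICU/tier1 (18): +20 — 130 left.
ICU tier2 at 17: fill all 120 — 10 left.
Surgery tier1 at 11: only 10 left, fill 10.
Total = 19×30 + 18×20 + 17×120 + 11×10 = 3080.

3080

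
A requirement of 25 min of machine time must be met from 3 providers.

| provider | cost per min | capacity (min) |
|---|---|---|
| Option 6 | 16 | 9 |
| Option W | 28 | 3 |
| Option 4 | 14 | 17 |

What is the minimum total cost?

366

Use providers in increasing cost order.
Take 17 from Option 4 at 14 — need 8 more.
Option 6 at 16: take 8 of its 9 — requirement met.
Option W: unused.
Cost = 17×14 + 8×16 = 366.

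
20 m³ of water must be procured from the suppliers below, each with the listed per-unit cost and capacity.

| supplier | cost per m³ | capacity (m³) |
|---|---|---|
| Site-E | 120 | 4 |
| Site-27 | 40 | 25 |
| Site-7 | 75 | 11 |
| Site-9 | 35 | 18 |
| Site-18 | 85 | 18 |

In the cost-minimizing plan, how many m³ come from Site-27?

Use suppliers in increasing cost order.
Site-9 (35): use full 18 — 2 m³ to go.
Site-27 at 40: take 2 of its 25 — requirement met.
Site-7, Site-18, Site-E: unused.

2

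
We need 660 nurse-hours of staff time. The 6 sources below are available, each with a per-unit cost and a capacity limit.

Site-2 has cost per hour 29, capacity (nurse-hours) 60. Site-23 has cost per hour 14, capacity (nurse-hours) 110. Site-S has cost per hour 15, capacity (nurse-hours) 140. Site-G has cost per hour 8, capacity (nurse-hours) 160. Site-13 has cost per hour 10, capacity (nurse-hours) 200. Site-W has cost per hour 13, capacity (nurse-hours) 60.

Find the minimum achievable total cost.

7550

Use sources in increasing cost order.
Take 160 from Site-G at 8 ; need 500 more.
Site-13 (10): use full 200 ; 300 nurse-hours to go.
Site-W (13): use full 60 ; 240 nurse-hours to go.
Site-23 (14): use full 110 ; 130 nurse-hours to go.
Take 130 from Site-S at 15 to finish.
Site-2: unused.
Cost = 160×8 + 200×10 + 60×13 + 110×14 + 130×15 = 7550.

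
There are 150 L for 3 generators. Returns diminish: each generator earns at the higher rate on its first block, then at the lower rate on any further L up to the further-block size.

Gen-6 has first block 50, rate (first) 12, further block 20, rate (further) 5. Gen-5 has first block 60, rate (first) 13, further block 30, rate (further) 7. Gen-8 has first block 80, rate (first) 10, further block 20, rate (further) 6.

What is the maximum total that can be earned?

1780

Treat each block as its own option and order by rate: Gen-5/first 13 > Gen-6/first 12 > Gen-8/first 10 > Gen-5/second 7 > Gen-8/second 6 > Gen-6/second 5.
Fill Gen-5 first block (60 at 13) ; 90 left.
Fill Gen-6 first block (50 at 12) ; 40 left.
40 remain; put them into Gen-8 first at 10.
Total = 13×60 + 12×50 + 10×40 = 1780.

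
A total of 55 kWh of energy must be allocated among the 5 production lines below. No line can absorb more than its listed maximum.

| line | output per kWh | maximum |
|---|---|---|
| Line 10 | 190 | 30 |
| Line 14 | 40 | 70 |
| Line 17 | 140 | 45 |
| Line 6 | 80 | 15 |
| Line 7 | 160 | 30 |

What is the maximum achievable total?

9700

Highest output per kWh first: Line 10 190 > Line 7 160 > Line 17 140 > Line 6 80 > Line 14 40.
Line 10 takes 30 to reach its cap of 30 ; 25 left.
Only 25 left; Line 7 takes them to reach 25.
Total = 190×30 + 160×25 = 9700.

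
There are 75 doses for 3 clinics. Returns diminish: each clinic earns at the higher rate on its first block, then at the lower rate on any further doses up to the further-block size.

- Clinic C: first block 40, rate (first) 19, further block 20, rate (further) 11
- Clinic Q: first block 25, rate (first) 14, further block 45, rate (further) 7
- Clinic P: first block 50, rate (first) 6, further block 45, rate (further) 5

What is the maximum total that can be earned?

1220

Treat each block as its own option and order by rate: Clinic C/tier1 19 > Clinic Q/tier1 14 > Clinic C/tier2 11 > Clinic Q/tier2 7 > Clinic P/tier1 6 > Clinic P/tier2 5.
Clinic C/tier1 (19): +40 — 35 left.
Fill Clinic Q tier1 block (25 at 14) — 10 left.
Clinic C/tier2: +10 of 20 at 11; pool empty.
Total = 19×40 + 14×25 + 11×10 = 1220.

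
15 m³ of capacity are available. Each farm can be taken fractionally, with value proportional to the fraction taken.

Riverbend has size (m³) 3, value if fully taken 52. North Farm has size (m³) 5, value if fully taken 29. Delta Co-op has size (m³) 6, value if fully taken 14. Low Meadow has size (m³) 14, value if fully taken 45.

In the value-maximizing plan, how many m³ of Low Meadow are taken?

7

Best value per unit of size first: Riverbend 52/3≈17.3, North Farm 29/5≈5.8, Low Meadow 45/14≈3.21, Delta Co-op 14/6≈2.33.
Take all of Riverbend (3 m³, value 52) ; 12 m³ left.
North Farm: take in full, 5 m³ for value 29 ; 7 left.
7 m³ left: a 7/14 share of Low Meadow gives 45×7/14 = 22.5.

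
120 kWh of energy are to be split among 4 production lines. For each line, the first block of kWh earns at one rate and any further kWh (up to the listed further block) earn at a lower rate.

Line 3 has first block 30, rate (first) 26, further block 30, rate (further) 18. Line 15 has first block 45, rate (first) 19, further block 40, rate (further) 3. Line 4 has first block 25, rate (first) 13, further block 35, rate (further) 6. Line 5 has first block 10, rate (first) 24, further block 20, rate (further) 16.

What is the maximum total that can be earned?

2495

Treat each block as its own option and order by rate: Line 3/T1 26 > Line 5/T1 24 > Line 15/T1 19 > Line 3/T2 18 > Line 5/T2 16 > Line 4/T1 13 > Line 4/T2 6 > Line 15/T2 3.
Line 3/T1 (26): +30 — 90 left.
Line 5 T1 at 24: fill all 10 — 80 left.
Fill Line 15 T1 block (45 at 19) — 35 left.
Line 3 T2 at 18: fill all 30 — 5 left.
Line 5 T2 at 16: only 5 left, fill 5.
Total = 26×30 + 24×10 + 19×45 + 18×30 + 16×5 = 2495.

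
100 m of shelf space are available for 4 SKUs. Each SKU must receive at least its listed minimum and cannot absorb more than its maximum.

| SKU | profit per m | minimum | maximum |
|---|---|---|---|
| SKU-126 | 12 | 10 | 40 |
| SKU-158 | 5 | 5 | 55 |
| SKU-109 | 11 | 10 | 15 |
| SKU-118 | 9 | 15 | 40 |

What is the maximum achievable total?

Meeting every minimum uses 10+5+10+15 = 40 m, leaving 60.
Order the SKUs by profit per m: SKU-126 12 > SKU-109 11 > SKU-118 9 > SKU-158 5.
Give SKU-126 30 more to hit its cap of 40 — 30 left.
SKU-109: +5 to 15 (cap) — 25 left.
Give SKU-118 25 more to hit its cap of 40 — 0 left.
Total = 12×40 + 5×5 + 11×15 + 9×40 = 1030.

1030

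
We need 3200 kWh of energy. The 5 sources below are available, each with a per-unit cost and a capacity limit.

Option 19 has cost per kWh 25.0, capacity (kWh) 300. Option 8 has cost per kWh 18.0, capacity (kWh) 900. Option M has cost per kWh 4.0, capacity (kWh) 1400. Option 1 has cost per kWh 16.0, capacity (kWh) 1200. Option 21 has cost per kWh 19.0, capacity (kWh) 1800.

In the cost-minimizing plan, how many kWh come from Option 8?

600

Cheapest first:
Take 1400 from Option M at 4.0 — need 1800 more.
Option 1 at 16.0: take all 1200 kWh — 600 still needed.
Take 600 from Option 8 at 18.0 to finish.
Option 21, Option 19: unused.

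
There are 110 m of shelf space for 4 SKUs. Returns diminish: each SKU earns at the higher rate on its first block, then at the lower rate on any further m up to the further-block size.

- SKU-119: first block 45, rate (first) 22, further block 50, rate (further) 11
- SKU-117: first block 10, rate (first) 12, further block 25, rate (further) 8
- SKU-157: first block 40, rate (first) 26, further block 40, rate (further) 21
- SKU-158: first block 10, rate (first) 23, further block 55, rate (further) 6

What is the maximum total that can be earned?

2575

Treat each block as its own option and order by rate: SKU-157/first 26 > SKU-158/first 23 > SKU-119/first 22 > SKU-157/second 21 > SKU-117/first 12 > SKU-119/second 11 > SKU-117/second 8 > SKU-158/second 6.
SKU-157/first (26): +40 ; 70 left.
SKU-158/first (23): +10 ; 60 left.
SKU-119 first at 22: fill all 45 ; 15 left.
SKU-157 second at 21: only 15 left, fill 15.
Total = 26×40 + 23×10 + 22×45 + 21×15 = 2575.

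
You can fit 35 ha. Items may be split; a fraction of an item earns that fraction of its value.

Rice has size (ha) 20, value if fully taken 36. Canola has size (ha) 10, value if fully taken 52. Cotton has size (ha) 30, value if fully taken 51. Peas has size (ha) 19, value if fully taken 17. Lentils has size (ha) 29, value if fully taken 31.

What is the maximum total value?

Rank by value-to-size ratio: Canola 52/10≈5.2, Rice 36/20≈1.8, Cotton 51/30≈1.7, Lentils 31/29≈1.07, Peas 17/19≈0.895.
Take all of Canola (10 ha, value 52) ; 25 ha left.
Take all of Rice (20 ha, value 36) ; 5 ha left.
Only 5 ha remain; take 5/30 of Cotton for value 51×5/30 = 8.5.
Total value = 96.5.

96.5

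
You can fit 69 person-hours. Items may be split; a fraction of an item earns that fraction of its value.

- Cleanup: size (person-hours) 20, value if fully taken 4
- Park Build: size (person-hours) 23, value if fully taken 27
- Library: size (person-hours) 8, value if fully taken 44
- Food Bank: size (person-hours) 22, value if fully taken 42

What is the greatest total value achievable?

Sort by value density: Library 44/8≈5.5, Food Bank 42/22≈1.91, Park Build 27/23≈1.17, Cleanup 4/20≈0.2.
Library: take in full, 8 person-hours for value 44 — 61 left.
Take all of Food Bank (22 person-hours, value 42) — 39 person-hours left.
All 23 person-hours of Park Build fit (value 27) — 16 remain.
Fill the last 16 person-hours with part of Cleanup: 16/20 of it earns 3.2.
Total value = 116.2.

116.2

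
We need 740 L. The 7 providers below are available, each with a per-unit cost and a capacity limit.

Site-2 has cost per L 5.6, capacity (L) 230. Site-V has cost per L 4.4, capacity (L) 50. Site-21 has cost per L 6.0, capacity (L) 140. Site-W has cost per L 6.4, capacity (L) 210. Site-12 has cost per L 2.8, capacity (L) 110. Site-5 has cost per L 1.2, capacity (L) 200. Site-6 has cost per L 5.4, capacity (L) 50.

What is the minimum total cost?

Fill from the cheapest provider first.
Take 200 from Site-5 at 1.2 ; need 540 more.
Take 110 from Site-12 at 2.8 ; need 430 more.
Site-V at 4.4: take all 50 L ; 380 still needed.
Take 50 from Site-6 at 5.4 ; need 330 more.
Site-2 (5.6): use full 230 ; 100 L to go.
Site-21 at 6.0: take 100 of its 140 ; requirement met.
Site-W: unused.
Cost = 200×1.2 + 110×2.8 + 50×4.4 + 50×5.4 + 230×5.6 + 100×6.0 = 2926.

2926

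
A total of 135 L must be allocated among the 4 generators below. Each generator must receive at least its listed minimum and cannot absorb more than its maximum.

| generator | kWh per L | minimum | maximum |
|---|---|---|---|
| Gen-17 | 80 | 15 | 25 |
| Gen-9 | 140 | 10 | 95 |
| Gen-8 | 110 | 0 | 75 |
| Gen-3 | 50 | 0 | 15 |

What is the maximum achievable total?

Meeting every minimum uses 15+10+0+0 = 25 L, leaving 110.
Rank by kWh per L: Gen-9 140 > Gen-8 110 > Gen-17 80 > Gen-3 50.
Gen-9: +85 to 95 (cap) ; 25 left.
Only 25 left; Gen-8 takes them to reach 25.
Total = 80×15 + 140×95 + 110×25 = 17250.

17250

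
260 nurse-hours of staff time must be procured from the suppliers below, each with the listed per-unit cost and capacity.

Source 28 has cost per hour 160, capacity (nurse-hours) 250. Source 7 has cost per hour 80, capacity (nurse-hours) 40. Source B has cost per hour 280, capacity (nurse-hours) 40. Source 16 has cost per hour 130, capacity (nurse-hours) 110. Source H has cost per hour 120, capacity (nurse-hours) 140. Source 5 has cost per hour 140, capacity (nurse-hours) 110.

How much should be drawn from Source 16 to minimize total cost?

80

Fill from the cheapest supplier first.
Source 7 at 80: take all 40 nurse-hours → 220 still needed.
Source H (120): use full 140 → 80 nurse-hours to go.
Source 16 at 130: take 80 of its 110 → requirement met.
Source 5, Source 28, Source B: unused.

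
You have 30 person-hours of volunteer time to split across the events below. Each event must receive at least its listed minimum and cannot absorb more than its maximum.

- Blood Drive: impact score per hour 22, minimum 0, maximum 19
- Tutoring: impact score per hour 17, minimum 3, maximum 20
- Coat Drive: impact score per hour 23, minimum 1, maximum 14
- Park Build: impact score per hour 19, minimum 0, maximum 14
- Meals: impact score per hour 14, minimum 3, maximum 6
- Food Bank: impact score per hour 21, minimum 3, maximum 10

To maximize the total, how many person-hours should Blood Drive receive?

7

Meeting every minimum uses 0+3+1+0+3+3 = 10 person-hours, leaving 20.
Highest impact score per hour first: Coat Drive 23 > Blood Drive 22 > Food Bank 21 > Park Build 19 > Tutoring 17 > Meals 14.
Coat Drive takes 13 more to reach its cap of 14 — 7 left.
Blood Drive: +7 (room for 19) → 7. Pool exhausted.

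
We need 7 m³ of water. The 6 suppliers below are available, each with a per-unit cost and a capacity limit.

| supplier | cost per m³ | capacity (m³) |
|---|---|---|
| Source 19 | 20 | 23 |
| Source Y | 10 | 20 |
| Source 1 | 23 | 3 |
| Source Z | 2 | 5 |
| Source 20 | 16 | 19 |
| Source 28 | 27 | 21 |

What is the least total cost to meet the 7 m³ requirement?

Cheapest first:
Source Z (2): use full 5 → 2 m³ to go.
Source Y (10): take the remaining 2 → done.
Source 20, Source 19, Source 1, Source 28: unused.
Cost = 5×2 + 2×10 = 30.

30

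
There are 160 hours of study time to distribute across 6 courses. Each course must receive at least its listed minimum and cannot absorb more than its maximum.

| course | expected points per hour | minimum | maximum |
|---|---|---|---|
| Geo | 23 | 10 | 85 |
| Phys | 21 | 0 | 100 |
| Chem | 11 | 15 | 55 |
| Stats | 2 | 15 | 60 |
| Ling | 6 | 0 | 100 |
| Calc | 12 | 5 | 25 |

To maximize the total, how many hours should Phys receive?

Meeting every minimum uses 10+0+15+15+0+5 = 45 hours, leaving 115.
Rank by expected points per hour: Geo 23 > Phys 21 > Calc 12 > Chem 11 > Ling 6 > Stats 2.
Geo takes 75 more to reach its cap of 85 — 40 left.
Phys: +40 (room for 100) → 40. Pool exhausted.

40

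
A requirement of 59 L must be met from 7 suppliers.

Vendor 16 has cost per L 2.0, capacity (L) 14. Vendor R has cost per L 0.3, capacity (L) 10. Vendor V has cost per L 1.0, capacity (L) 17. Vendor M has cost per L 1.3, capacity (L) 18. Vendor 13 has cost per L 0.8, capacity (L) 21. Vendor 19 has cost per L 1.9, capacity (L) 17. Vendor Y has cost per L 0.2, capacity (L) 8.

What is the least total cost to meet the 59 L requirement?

Use suppliers in increasing cost order.
Vendor Y (0.2): use full 8 — 51 L to go.
Vendor R (0.3): use full 10 — 41 L to go.
Vendor 13 (0.8): use full 21 — 20 L to go.
Take 17 from Vendor V at 1.0 — need 3 more.
Vendor M at 1.3: take 3 of its 18 — requirement met.
Vendor 19, Vendor 16: unused.
Cost = 8×0.2 + 10×0.3 + 21×0.8 + 17×1.0 + 3×1.3 = 42.3.

42.3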